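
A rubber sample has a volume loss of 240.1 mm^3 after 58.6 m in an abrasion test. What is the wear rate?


Rate = volume_loss / distance
= 240.1 / 58.6
= 4.097 mm^3/m

4.097 mm^3/m


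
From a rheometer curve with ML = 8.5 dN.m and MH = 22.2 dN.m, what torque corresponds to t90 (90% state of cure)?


M90 = ML + 0.9 * (MH - ML)
M90 = 8.5 + 0.9 * (22.2 - 8.5)
M90 = 8.5 + 0.9 * 13.7
M90 = 20.83 dN.m

20.83 dN.m


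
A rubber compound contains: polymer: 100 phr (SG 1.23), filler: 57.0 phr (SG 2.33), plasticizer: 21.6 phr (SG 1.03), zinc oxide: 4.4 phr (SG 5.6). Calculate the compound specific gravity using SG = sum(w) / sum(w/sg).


Sum of weights = 183.0
Volume contributions:
  polymer: 100/1.23 = 81.3008
  filler: 57.0/2.33 = 24.4635
  plasticizer: 21.6/1.03 = 20.9709
  zinc oxide: 4.4/5.6 = 0.7857
Sum of volumes = 127.5209
SG = 183.0 / 127.5209 = 1.435

SG = 1.435


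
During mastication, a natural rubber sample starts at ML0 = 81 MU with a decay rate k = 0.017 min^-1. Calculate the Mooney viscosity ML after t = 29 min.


ML = ML0 * exp(-k * t)
ML = 81 * exp(-0.017 * 29)
ML = 81 * 0.6108
ML = 49.47 MU

49.47 MU


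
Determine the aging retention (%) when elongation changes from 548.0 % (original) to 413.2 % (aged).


Retention = aged / original * 100
= 413.2 / 548.0 * 100
= 75.4%

75.4%


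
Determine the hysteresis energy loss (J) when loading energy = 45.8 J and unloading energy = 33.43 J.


Hysteresis loss = loading - unloading
= 45.8 - 33.43
= 12.37 J

12.37 J


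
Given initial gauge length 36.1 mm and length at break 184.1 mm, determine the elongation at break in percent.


Elongation = (Lf - L0) / L0 * 100
= (184.1 - 36.1) / 36.1 * 100
= 148.0 / 36.1 * 100
= 410.0%

410.0%


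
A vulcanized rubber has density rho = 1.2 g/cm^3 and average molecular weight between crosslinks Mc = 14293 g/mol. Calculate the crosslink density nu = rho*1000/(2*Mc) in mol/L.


nu = rho * 1000 / (2 * Mc)
nu = 1.2 * 1000 / (2 * 14293)
nu = 1200.0 / 28586
nu = 0.0420 mol/L

0.0420 mol/L


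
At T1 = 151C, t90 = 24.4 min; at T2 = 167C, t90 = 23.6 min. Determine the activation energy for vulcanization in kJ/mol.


T1 = 424.15 K, T2 = 440.15 K
1/T1 - 1/T2 = 8.5704e-05
ln(t1/t2) = ln(24.4/23.6) = 0.0333
Ea = 8.314 * 0.0333 / 8.5704e-05 = 3233.9193 J/mol
Ea = 3.23 kJ/mol

3.23 kJ/mol


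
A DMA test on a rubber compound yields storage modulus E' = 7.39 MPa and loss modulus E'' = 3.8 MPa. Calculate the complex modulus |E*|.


|E*| = sqrt(E'^2 + E''^2)
= sqrt(7.39^2 + 3.8^2)
= sqrt(54.6121 + 14.4400)
= 8.31 MPa

8.31 MPa


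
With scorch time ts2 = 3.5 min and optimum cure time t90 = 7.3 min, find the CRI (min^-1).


CRI = 100 / (t90 - ts2)
= 100 / (7.3 - 3.5)
= 100 / 3.8
= 26.32 min^-1

26.32 min^-1


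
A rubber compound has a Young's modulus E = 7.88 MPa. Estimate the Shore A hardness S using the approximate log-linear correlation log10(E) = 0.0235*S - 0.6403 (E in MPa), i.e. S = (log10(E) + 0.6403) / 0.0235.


log10(E) = 0.0235*S - 0.6403  =>  S = (log10(E) + 0.6403) / 0.0235
log10(7.88) = 0.896526
S = (0.896526 + 0.6403) / 0.0235 = 1.536826 / 0.0235
S = 65.4

Shore A = 65.4


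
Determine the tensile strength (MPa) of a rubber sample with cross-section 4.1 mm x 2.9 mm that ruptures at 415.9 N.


Area = width * thickness = 4.1 * 2.9 = 11.89 mm^2
TS = force / area = 415.9 / 11.89 = 34.98 MPa

34.98 MPa


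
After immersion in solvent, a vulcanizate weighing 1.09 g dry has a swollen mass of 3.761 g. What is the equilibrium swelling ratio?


Q = W_swollen / W_dry
Q = 3.761 / 1.09
Q = 3.45

Q = 3.45


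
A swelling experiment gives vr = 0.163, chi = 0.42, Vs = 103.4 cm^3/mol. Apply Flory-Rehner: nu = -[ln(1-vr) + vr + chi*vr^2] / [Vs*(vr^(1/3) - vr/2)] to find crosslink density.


ln(1 - vr) = ln(1 - 0.163) = -0.1779
Numerator = -((-0.1779) + 0.163 + 0.42 * 0.163^2) = 0.0038
Denominator = 103.4 * (0.163^(1/3) - 0.163/2) = 48.0557
nu = 0.0038 / 48.0557 = 7.8497e-05 mol/cm^3

7.8497e-05 mol/cm^3


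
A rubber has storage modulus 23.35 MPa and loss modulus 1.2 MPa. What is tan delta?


tan delta = E'' / E'
= 1.2 / 23.35
= 0.0514

tan delta = 0.0514


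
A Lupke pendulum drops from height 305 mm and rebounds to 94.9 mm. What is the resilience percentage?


Resilience = h_rebound / h_drop * 100
= 94.9 / 305 * 100
= 31.1%

31.1%


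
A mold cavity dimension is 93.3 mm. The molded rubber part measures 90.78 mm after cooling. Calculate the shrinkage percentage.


Shrinkage = (mold - part) / mold * 100
= (93.3 - 90.78) / 93.3 * 100
= 2.52 / 93.3 * 100
= 2.7%

2.7%


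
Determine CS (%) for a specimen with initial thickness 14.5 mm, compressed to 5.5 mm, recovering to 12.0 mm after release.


CS = (t0 - recovered) / (t0 - ts) * 100
= (14.5 - 12.0) / (14.5 - 5.5) * 100
= 2.5 / 9.0 * 100
= 27.8%

27.8%


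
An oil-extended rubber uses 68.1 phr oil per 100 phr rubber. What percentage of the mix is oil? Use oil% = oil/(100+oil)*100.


Oil % = oil / (100 + oil) * 100
= 68.1 / (100 + 68.1) * 100
= 68.1 / 168.1 * 100
= 40.51%

40.51%


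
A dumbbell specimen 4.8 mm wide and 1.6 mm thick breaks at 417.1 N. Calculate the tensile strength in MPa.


Area = width * thickness = 4.8 * 1.6 = 7.68 mm^2
TS = force / area = 417.1 / 7.68 = 54.31 MPa

54.31 MPa


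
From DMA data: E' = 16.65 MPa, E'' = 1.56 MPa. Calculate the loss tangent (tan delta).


tan delta = E'' / E'
= 1.56 / 16.65
= 0.0937

tan delta = 0.0937


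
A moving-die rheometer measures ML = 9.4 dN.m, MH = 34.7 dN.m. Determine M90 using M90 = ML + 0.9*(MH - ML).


M90 = ML + 0.9 * (MH - ML)
M90 = 9.4 + 0.9 * (34.7 - 9.4)
M90 = 9.4 + 0.9 * 25.3
M90 = 32.17 dN.m

32.17 dN.m


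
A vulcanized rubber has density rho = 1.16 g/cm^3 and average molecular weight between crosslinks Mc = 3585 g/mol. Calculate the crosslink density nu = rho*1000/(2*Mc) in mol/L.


nu = rho * 1000 / (2 * Mc)
nu = 1.16 * 1000 / (2 * 3585)
nu = 1160.0 / 7170
nu = 0.1618 mol/L

0.1618 mol/L


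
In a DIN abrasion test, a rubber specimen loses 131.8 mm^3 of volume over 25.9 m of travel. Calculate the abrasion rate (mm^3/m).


Rate = volume_loss / distance
= 131.8 / 25.9
= 5.089 mm^3/m

5.089 mm^3/m


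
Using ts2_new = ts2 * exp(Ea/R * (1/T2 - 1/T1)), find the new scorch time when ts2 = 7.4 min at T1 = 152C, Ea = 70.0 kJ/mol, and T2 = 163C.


Convert temperatures: T1 = 152 + 273.15 = 425.15 K, T2 = 163 + 273.15 = 436.15 K
ts2_new = 7.4 * exp(70000 / 8.314 * (1/436.15 - 1/425.15))
1/T2 - 1/T1 = -5.9322e-05
ts2_new = 4.49 min

4.49 min


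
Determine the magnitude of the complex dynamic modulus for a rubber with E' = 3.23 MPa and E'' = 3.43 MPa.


|E*| = sqrt(E'^2 + E''^2)
= sqrt(3.23^2 + 3.43^2)
= sqrt(10.4329 + 11.7649)
= 4.711 MPa

4.711 MPa


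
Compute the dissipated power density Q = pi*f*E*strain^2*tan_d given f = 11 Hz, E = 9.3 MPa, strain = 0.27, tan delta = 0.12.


Q = pi * f * E * strain^2 * tan_d
= pi * 11 * 9.3 * 0.27^2 * 0.12
= pi * 11 * 9.3 * 0.0729 * 0.12
= 2.8115

Q = 2.8115


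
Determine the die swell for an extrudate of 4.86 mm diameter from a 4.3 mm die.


Die swell ratio = D_extrudate / D_die
= 4.86 / 4.3
= 1.13

Die swell = 1.13


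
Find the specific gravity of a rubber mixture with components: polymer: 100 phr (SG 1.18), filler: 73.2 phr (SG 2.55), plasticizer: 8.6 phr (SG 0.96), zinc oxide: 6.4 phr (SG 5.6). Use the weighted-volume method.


Sum of weights = 188.2
Volume contributions:
  polymer: 100/1.18 = 84.7458
  filler: 73.2/2.55 = 28.7059
  plasticizer: 8.6/0.96 = 8.9583
  zinc oxide: 6.4/5.6 = 1.1429
Sum of volumes = 123.5528
SG = 188.2 / 123.5528 = 1.523

SG = 1.523


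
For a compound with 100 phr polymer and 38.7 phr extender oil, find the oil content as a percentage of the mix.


Oil % = oil / (100 + oil) * 100
= 38.7 / (100 + 38.7) * 100
= 38.7 / 138.7 * 100
= 27.9%

27.9%


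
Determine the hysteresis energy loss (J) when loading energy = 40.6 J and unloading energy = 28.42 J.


Hysteresis loss = loading - unloading
= 40.6 - 28.42
= 12.18 J

12.18 J


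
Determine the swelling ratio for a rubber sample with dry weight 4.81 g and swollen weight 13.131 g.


Q = W_swollen / W_dry
Q = 13.131 / 4.81
Q = 2.73

Q = 2.73


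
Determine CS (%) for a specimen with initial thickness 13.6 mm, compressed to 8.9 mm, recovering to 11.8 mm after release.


CS = (t0 - recovered) / (t0 - ts) * 100
= (13.6 - 11.8) / (13.6 - 8.9) * 100
= 1.8 / 4.7 * 100
= 38.3%

38.3%


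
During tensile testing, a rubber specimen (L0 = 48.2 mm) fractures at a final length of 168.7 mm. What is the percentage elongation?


Elongation = (Lf - L0) / L0 * 100
= (168.7 - 48.2) / 48.2 * 100
= 120.5 / 48.2 * 100
= 250.0%

250.0%


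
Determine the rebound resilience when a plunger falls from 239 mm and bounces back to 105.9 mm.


Resilience = h_rebound / h_drop * 100
= 105.9 / 239 * 100
= 44.3%

44.3%


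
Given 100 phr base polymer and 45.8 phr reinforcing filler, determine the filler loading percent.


Filler % = filler / (rubber + filler) * 100
= 45.8 / (100 + 45.8) * 100
= 45.8 / 145.8 * 100
= 31.41%

31.41%


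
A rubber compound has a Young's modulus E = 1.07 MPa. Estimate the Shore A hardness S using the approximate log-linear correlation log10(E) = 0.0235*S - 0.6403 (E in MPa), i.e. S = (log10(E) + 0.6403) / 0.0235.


log10(E) = 0.0235*S - 0.6403  =>  S = (log10(E) + 0.6403) / 0.0235
log10(1.07) = 0.029384
S = (0.029384 + 0.6403) / 0.0235 = 0.669684 / 0.0235
S = 28.5

Shore A = 28.5


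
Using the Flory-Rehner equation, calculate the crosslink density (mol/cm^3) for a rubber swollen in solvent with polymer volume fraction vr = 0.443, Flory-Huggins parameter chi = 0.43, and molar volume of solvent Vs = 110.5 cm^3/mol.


ln(1 - vr) = ln(1 - 0.443) = -0.5852
Numerator = -((-0.5852) + 0.443 + 0.43 * 0.443^2) = 0.0578
Denominator = 110.5 * (0.443^(1/3) - 0.443/2) = 59.7601
nu = 0.0578 / 59.7601 = 9.6725e-04 mol/cm^3

9.6725e-04 mol/cm^3


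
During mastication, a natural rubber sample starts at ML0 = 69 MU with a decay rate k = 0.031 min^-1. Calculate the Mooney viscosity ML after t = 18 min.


ML = ML0 * exp(-k * t)
ML = 69 * exp(-0.031 * 18)
ML = 69 * 0.5724
ML = 39.49 MU

39.49 MU


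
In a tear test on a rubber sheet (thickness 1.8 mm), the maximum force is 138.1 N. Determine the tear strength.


Tear strength = force / thickness
= 138.1 / 1.8
= 76.72 N/mm

76.72 N/mm


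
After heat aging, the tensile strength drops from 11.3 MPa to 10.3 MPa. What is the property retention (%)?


Retention = aged / original * 100
= 10.3 / 11.3 * 100
= 91.2%

91.2%


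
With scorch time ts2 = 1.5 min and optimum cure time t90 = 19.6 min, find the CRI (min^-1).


CRI = 100 / (t90 - ts2)
= 100 / (19.6 - 1.5)
= 100 / 18.1
= 5.52 min^-1

5.52 min^-1


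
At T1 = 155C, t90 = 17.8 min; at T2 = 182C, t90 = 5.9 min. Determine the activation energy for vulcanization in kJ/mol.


T1 = 428.15 K, T2 = 455.15 K
1/T1 - 1/T2 = 1.3855e-04
ln(t1/t2) = ln(17.8/5.9) = 1.1042
Ea = 8.314 * 1.1042 / 1.3855e-04 = 66261.7083 J/mol
Ea = 66.26 kJ/mol

66.26 kJ/mol


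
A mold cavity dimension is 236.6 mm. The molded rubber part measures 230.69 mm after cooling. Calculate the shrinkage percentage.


Shrinkage = (mold - part) / mold * 100
= (236.6 - 230.69) / 236.6 * 100
= 5.91 / 236.6 * 100
= 2.5%

2.5%


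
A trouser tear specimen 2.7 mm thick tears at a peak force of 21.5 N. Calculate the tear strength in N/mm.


Tear strength = force / thickness
= 21.5 / 2.7
= 7.96 N/mm

7.96 N/mm


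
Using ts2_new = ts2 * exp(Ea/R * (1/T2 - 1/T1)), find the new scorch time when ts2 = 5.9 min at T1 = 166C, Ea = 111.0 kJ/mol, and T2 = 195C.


Convert temperatures: T1 = 166 + 273.15 = 439.15 K, T2 = 195 + 273.15 = 468.15 K
ts2_new = 5.9 * exp(111000 / 8.314 * (1/468.15 - 1/439.15))
1/T2 - 1/T1 = -1.4106e-04
ts2_new = 0.9 min

0.9 min


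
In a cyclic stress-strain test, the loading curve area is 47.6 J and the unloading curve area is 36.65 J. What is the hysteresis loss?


Hysteresis loss = loading - unloading
= 47.6 - 36.65
= 10.95 J

10.95 J


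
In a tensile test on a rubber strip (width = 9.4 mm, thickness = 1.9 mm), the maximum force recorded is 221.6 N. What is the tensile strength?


Area = width * thickness = 9.4 * 1.9 = 17.86 mm^2
TS = force / area = 221.6 / 17.86 = 12.41 MPa

12.41 MPa


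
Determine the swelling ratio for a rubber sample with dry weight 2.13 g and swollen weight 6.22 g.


Q = W_swollen / W_dry
Q = 6.22 / 2.13
Q = 2.92

Q = 2.92


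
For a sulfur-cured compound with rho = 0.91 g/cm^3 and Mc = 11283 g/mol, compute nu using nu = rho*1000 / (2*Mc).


nu = rho * 1000 / (2 * Mc)
nu = 0.91 * 1000 / (2 * 11283)
nu = 910.0 / 22566
nu = 0.0403 mol/L

0.0403 mol/L


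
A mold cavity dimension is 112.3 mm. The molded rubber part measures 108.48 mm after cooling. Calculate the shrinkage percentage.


Shrinkage = (mold - part) / mold * 100
= (112.3 - 108.48) / 112.3 * 100
= 3.82 / 112.3 * 100
= 3.4%

3.4%


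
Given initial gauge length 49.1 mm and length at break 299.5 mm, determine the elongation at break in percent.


Elongation = (Lf - L0) / L0 * 100
= (299.5 - 49.1) / 49.1 * 100
= 250.4 / 49.1 * 100
= 510.0%

510.0%


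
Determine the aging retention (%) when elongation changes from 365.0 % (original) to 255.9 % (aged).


Retention = aged / original * 100
= 255.9 / 365.0 * 100
= 70.1%

70.1%


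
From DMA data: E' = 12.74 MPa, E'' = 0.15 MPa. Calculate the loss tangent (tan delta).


tan delta = E'' / E'
= 0.15 / 12.74
= 0.0118

tan delta = 0.0118


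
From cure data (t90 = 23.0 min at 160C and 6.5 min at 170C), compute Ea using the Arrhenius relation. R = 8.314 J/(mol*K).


T1 = 433.15 K, T2 = 443.15 K
1/T1 - 1/T2 = 5.2097e-05
ln(t1/t2) = ln(23.0/6.5) = 1.2637
Ea = 8.314 * 1.2637 / 5.2097e-05 = 201669.5560 J/mol
Ea = 201.67 kJ/mol

201.67 kJ/mol


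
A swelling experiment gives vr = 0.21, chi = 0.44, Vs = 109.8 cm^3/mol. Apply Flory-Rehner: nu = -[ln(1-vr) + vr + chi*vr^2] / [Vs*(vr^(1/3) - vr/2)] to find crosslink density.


ln(1 - vr) = ln(1 - 0.21) = -0.2357
Numerator = -((-0.2357) + 0.21 + 0.44 * 0.21^2) = 0.0063
Denominator = 109.8 * (0.21^(1/3) - 0.21/2) = 53.7353
nu = 0.0063 / 53.7353 = 1.1758e-04 mol/cm^3

1.1758e-04 mol/cm^3


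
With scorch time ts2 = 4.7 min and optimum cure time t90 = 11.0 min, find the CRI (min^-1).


CRI = 100 / (t90 - ts2)
= 100 / (11.0 - 4.7)
= 100 / 6.3
= 15.87 min^-1

15.87 min^-1


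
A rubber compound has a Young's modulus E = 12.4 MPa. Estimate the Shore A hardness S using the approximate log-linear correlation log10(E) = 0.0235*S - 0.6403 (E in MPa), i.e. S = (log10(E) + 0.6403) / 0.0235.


log10(E) = 0.0235*S - 0.6403  =>  S = (log10(E) + 0.6403) / 0.0235
log10(12.4) = 1.093422
S = (1.093422 + 0.6403) / 0.0235 = 1.733722 / 0.0235
S = 73.8

Shore A = 73.8


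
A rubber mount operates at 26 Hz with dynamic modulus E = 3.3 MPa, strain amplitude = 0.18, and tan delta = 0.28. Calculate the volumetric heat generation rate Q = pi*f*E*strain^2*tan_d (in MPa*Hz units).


Q = pi * f * E * strain^2 * tan_d
= pi * 26 * 3.3 * 0.18^2 * 0.28
= pi * 26 * 3.3 * 0.0324 * 0.28
= 2.4453

Q = 2.4453


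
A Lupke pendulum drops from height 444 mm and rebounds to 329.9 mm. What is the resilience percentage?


Resilience = h_rebound / h_drop * 100
= 329.9 / 444 * 100
= 74.3%

74.3%


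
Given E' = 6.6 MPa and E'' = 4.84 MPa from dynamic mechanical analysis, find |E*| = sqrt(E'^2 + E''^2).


|E*| = sqrt(E'^2 + E''^2)
= sqrt(6.6^2 + 4.84^2)
= sqrt(43.5600 + 23.4256)
= 8.184 MPa

8.184 MPa


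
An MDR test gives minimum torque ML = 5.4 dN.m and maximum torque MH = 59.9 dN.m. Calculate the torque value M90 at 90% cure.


M90 = ML + 0.9 * (MH - ML)
M90 = 5.4 + 0.9 * (59.9 - 5.4)
M90 = 5.4 + 0.9 * 54.5
M90 = 54.45 dN.m

54.45 dN.m


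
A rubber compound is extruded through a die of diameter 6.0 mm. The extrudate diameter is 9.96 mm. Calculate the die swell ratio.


Die swell ratio = D_extrudate / D_die
= 9.96 / 6.0
= 1.66

Die swell = 1.66


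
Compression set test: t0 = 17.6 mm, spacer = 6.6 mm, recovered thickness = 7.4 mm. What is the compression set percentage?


CS = (t0 - recovered) / (t0 - ts) * 100
= (17.6 - 7.4) / (17.6 - 6.6) * 100
= 10.2 / 11.0 * 100
= 92.7%

92.7%


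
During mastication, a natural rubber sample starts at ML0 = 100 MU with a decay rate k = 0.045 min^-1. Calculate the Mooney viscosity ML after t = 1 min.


ML = ML0 * exp(-k * t)
ML = 100 * exp(-0.045 * 1)
ML = 100 * 0.9560
ML = 95.6 MU

95.6 MU


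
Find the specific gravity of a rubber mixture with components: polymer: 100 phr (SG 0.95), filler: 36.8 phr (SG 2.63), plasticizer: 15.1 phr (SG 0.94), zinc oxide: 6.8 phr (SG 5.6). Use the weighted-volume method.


Sum of weights = 158.7
Volume contributions:
  polymer: 100/0.95 = 105.2632
  filler: 36.8/2.63 = 13.9924
  plasticizer: 15.1/0.94 = 16.0638
  zinc oxide: 6.8/5.6 = 1.2143
Sum of volumes = 136.5337
SG = 158.7 / 136.5337 = 1.162

SG = 1.162


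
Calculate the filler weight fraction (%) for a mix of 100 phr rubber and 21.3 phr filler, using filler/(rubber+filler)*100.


Filler % = filler / (rubber + filler) * 100
= 21.3 / (100 + 21.3) * 100
= 21.3 / 121.3 * 100
= 17.56%

17.56%


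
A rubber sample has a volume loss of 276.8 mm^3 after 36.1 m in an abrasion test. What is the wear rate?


Rate = volume_loss / distance
= 276.8 / 36.1
= 7.668 mm^3/m

7.668 mm^3/m


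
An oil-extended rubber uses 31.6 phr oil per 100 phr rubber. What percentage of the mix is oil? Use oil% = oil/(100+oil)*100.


Oil % = oil / (100 + oil) * 100
= 31.6 / (100 + 31.6) * 100
= 31.6 / 131.6 * 100
= 24.01%

24.01%


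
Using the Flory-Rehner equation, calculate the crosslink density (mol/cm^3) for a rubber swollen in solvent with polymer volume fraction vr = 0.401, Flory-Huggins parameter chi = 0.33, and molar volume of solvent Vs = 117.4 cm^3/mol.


ln(1 - vr) = ln(1 - 0.401) = -0.5125
Numerator = -((-0.5125) + 0.401 + 0.33 * 0.401^2) = 0.0584
Denominator = 117.4 * (0.401^(1/3) - 0.401/2) = 63.0344
nu = 0.0584 / 63.0344 = 9.2694e-04 mol/cm^3

9.2694e-04 mol/cm^3


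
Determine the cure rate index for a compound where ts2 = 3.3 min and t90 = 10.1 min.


CRI = 100 / (t90 - ts2)
= 100 / (10.1 - 3.3)
= 100 / 6.8
= 14.71 min^-1

14.71 min^-1


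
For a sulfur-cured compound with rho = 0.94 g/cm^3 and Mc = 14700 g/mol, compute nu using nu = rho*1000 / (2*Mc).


nu = rho * 1000 / (2 * Mc)
nu = 0.94 * 1000 / (2 * 14700)
nu = 940.0 / 29400
nu = 0.0320 mol/L

0.0320 mol/L


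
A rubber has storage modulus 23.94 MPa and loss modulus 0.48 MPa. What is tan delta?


tan delta = E'' / E'
= 0.48 / 23.94
= 0.0201

tan delta = 0.0201


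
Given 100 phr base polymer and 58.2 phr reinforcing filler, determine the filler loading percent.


Filler % = filler / (rubber + filler) * 100
= 58.2 / (100 + 58.2) * 100
= 58.2 / 158.2 * 100
= 36.79%

36.79%


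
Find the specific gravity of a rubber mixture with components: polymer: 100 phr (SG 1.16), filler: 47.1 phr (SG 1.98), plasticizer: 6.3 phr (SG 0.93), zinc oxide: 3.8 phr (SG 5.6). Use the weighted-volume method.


Sum of weights = 157.2
Volume contributions:
  polymer: 100/1.16 = 86.2069
  filler: 47.1/1.98 = 23.7879
  plasticizer: 6.3/0.93 = 6.7742
  zinc oxide: 3.8/5.6 = 0.6786
Sum of volumes = 117.4475
SG = 157.2 / 117.4475 = 1.338

SG = 1.338


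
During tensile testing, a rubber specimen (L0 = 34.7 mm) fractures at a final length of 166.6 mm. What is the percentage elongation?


Elongation = (Lf - L0) / L0 * 100
= (166.6 - 34.7) / 34.7 * 100
= 131.9 / 34.7 * 100
= 380.1%

380.1%


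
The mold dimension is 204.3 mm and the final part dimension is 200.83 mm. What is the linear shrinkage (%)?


Shrinkage = (mold - part) / mold * 100
= (204.3 - 200.83) / 204.3 * 100
= 3.47 / 204.3 * 100
= 1.7%

1.7%


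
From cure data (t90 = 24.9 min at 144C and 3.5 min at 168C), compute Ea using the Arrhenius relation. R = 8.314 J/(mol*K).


T1 = 417.15 K, T2 = 441.15 K
1/T1 - 1/T2 = 1.3042e-04
ln(t1/t2) = ln(24.9/3.5) = 1.9621
Ea = 8.314 * 1.9621 / 1.3042e-04 = 125083.3540 J/mol
Ea = 125.08 kJ/mol

125.08 kJ/mol


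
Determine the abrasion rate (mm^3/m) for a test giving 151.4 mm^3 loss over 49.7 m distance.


Rate = volume_loss / distance
= 151.4 / 49.7
= 3.046 mm^3/m

3.046 mm^3/m


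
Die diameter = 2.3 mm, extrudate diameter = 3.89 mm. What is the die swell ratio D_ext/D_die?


Die swell ratio = D_extrudate / D_die
= 3.89 / 2.3
= 1.691

Die swell = 1.691


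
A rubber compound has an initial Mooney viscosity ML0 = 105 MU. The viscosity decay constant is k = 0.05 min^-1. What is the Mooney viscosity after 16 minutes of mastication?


ML = ML0 * exp(-k * t)
ML = 105 * exp(-0.05 * 16)
ML = 105 * 0.4493
ML = 47.18 MU

47.18 MU


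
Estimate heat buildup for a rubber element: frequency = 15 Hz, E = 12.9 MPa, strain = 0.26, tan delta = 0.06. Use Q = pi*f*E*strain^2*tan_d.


Q = pi * f * E * strain^2 * tan_d
= pi * 15 * 12.9 * 0.26^2 * 0.06
= pi * 15 * 12.9 * 0.0676 * 0.06
= 2.4656

Q = 2.4656


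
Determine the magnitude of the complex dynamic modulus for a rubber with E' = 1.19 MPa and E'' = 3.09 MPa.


|E*| = sqrt(E'^2 + E''^2)
= sqrt(1.19^2 + 3.09^2)
= sqrt(1.4161 + 9.5481)
= 3.311 MPa

3.311 MPa


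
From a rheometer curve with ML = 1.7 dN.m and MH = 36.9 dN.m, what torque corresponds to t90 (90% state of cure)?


M90 = ML + 0.9 * (MH - ML)
M90 = 1.7 + 0.9 * (36.9 - 1.7)
M90 = 1.7 + 0.9 * 35.2
M90 = 33.38 dN.m

33.38 dN.m


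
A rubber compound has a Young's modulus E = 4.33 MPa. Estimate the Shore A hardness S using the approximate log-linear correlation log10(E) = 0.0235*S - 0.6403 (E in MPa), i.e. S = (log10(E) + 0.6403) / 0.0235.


log10(E) = 0.0235*S - 0.6403  =>  S = (log10(E) + 0.6403) / 0.0235
log10(4.33) = 0.636488
S = (0.636488 + 0.6403) / 0.0235 = 1.276788 / 0.0235
S = 54.3

Shore A = 54.3


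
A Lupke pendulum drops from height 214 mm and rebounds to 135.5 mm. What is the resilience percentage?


Resilience = h_rebound / h_drop * 100
= 135.5 / 214 * 100
= 63.3%

63.3%


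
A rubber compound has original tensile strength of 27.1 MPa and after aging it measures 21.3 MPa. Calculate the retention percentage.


Retention = aged / original * 100
= 21.3 / 27.1 * 100
= 78.6%

78.6%


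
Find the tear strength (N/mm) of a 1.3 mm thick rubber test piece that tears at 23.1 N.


Tear strength = force / thickness
= 23.1 / 1.3
= 17.77 N/mm

17.77 N/mm


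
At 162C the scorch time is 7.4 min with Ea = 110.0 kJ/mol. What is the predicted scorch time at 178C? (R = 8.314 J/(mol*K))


Convert temperatures: T1 = 162 + 273.15 = 435.15 K, T2 = 178 + 273.15 = 451.15 K
ts2_new = 7.4 * exp(110000 / 8.314 * (1/451.15 - 1/435.15))
1/T2 - 1/T1 = -8.1500e-05
ts2_new = 2.52 min

2.52 min


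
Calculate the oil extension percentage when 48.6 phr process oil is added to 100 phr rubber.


Oil % = oil / (100 + oil) * 100
= 48.6 / (100 + 48.6) * 100
= 48.6 / 148.6 * 100
= 32.71%

32.71%


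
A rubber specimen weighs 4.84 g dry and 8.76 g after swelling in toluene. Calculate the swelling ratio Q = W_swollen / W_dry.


Q = W_swollen / W_dry
Q = 8.76 / 4.84
Q = 1.81

Q = 1.81


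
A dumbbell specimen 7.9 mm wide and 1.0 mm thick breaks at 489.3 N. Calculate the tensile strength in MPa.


Area = width * thickness = 7.9 * 1.0 = 7.9 mm^2
TS = force / area = 489.3 / 7.9 = 61.94 MPa

61.94 MPa


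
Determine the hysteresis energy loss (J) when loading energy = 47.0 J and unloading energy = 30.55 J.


Hysteresis loss = loading - unloading
= 47.0 - 30.55
= 16.45 J

16.45 J


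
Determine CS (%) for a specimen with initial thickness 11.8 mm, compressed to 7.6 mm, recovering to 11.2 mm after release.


CS = (t0 - recovered) / (t0 - ts) * 100
= (11.8 - 11.2) / (11.8 - 7.6) * 100
= 0.6 / 4.2 * 100
= 14.3%

14.3%


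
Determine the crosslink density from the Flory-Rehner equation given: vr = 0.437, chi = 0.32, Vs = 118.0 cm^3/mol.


ln(1 - vr) = ln(1 - 0.437) = -0.5745
Numerator = -((-0.5745) + 0.437 + 0.32 * 0.437^2) = 0.0764
Denominator = 118.0 * (0.437^(1/3) - 0.437/2) = 63.7622
nu = 0.0764 / 63.7622 = 0.0012 mol/cm^3

0.0012 mol/cm^3


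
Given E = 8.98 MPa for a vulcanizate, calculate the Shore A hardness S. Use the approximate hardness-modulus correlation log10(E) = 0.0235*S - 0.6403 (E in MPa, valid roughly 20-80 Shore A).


log10(E) = 0.0235*S - 0.6403  =>  S = (log10(E) + 0.6403) / 0.0235
log10(8.98) = 0.953276
S = (0.953276 + 0.6403) / 0.0235 = 1.593576 / 0.0235
S = 67.8

Shore A = 67.8


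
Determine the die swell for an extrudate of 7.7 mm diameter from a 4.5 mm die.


Die swell ratio = D_extrudate / D_die
= 7.7 / 4.5
= 1.711

Die swell = 1.711


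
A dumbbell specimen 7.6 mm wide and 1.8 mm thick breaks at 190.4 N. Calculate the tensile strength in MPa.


Area = width * thickness = 7.6 * 1.8 = 13.68 mm^2
TS = force / area = 190.4 / 13.68 = 13.92 MPa

13.92 MPa


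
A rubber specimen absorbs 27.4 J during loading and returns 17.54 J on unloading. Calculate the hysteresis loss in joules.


Hysteresis loss = loading - unloading
= 27.4 - 17.54
= 9.86 J

9.86 J


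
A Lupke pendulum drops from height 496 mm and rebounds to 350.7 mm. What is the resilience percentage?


Resilience = h_rebound / h_drop * 100
= 350.7 / 496 * 100
= 70.7%

70.7%


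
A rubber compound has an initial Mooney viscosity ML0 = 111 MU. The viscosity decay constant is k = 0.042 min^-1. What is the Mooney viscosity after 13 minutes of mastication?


ML = ML0 * exp(-k * t)
ML = 111 * exp(-0.042 * 13)
ML = 111 * 0.5793
ML = 64.3 MU

64.3 MU


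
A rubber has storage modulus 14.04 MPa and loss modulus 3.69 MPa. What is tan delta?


tan delta = E'' / E'
= 3.69 / 14.04
= 0.2628

tan delta = 0.2628


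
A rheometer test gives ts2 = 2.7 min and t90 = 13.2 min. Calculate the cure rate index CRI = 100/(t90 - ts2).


CRI = 100 / (t90 - ts2)
= 100 / (13.2 - 2.7)
= 100 / 10.5
= 9.52 min^-1

9.52 min^-1


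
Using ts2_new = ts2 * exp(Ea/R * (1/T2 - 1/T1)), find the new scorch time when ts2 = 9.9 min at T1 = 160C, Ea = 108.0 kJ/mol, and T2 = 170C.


Convert temperatures: T1 = 160 + 273.15 = 433.15 K, T2 = 170 + 273.15 = 443.15 K
ts2_new = 9.9 * exp(108000 / 8.314 * (1/443.15 - 1/433.15))
1/T2 - 1/T1 = -5.2097e-05
ts2_new = 5.03 min

5.03 min


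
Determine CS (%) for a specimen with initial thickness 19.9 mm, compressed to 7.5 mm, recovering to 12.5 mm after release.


CS = (t0 - recovered) / (t0 - ts) * 100
= (19.9 - 12.5) / (19.9 - 7.5) * 100
= 7.4 / 12.4 * 100
= 59.7%

59.7%


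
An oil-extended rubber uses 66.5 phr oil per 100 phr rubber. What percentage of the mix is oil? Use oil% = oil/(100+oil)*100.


Oil % = oil / (100 + oil) * 100
= 66.5 / (100 + 66.5) * 100
= 66.5 / 166.5 * 100
= 39.94%

39.94%


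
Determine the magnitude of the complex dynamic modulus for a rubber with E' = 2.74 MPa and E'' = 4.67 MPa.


|E*| = sqrt(E'^2 + E''^2)
= sqrt(2.74^2 + 4.67^2)
= sqrt(7.5076 + 21.8089)
= 5.414 MPa

5.414 MPa


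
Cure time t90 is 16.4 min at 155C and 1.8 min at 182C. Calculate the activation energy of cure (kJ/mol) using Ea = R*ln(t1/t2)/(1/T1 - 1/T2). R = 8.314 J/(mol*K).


T1 = 428.15 K, T2 = 455.15 K
1/T1 - 1/T2 = 1.3855e-04
ln(t1/t2) = ln(16.4/1.8) = 2.2095
Ea = 8.314 * 2.2095 / 1.3855e-04 = 132583.5703 J/mol
Ea = 132.58 kJ/mol

132.58 kJ/mol


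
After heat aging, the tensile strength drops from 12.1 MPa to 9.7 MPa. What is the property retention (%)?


Retention = aged / original * 100
= 9.7 / 12.1 * 100
= 80.2%

80.2%


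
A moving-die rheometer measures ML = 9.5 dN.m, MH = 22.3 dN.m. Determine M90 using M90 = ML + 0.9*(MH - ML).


M90 = ML + 0.9 * (MH - ML)
M90 = 9.5 + 0.9 * (22.3 - 9.5)
M90 = 9.5 + 0.9 * 12.8
M90 = 21.02 dN.m

21.02 dN.m


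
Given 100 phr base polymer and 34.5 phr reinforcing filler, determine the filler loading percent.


Filler % = filler / (rubber + filler) * 100
= 34.5 / (100 + 34.5) * 100
= 34.5 / 134.5 * 100
= 25.65%

25.65%


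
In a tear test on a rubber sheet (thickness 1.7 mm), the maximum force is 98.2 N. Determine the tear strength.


Tear strength = force / thickness
= 98.2 / 1.7
= 57.76 N/mm

57.76 N/mm


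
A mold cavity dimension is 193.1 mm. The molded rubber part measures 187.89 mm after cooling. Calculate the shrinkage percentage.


Shrinkage = (mold - part) / mold * 100
= (193.1 - 187.89) / 193.1 * 100
= 5.21 / 193.1 * 100
= 2.7%

2.7%


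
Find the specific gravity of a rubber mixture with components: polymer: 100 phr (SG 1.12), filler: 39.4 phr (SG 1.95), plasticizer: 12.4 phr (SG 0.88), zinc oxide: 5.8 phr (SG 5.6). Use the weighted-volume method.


Sum of weights = 157.6
Volume contributions:
  polymer: 100/1.12 = 89.2857
  filler: 39.4/1.95 = 20.2051
  plasticizer: 12.4/0.88 = 14.0909
  zinc oxide: 5.8/5.6 = 1.0357
Sum of volumes = 124.6175
SG = 157.6 / 124.6175 = 1.265

SG = 1.265


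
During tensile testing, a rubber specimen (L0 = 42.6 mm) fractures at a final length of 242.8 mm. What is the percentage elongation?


Elongation = (Lf - L0) / L0 * 100
= (242.8 - 42.6) / 42.6 * 100
= 200.2 / 42.6 * 100
= 470.0%

470.0%


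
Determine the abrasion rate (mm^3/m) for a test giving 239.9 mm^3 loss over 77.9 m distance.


Rate = volume_loss / distance
= 239.9 / 77.9
= 3.08 mm^3/m

3.08 mm^3/m


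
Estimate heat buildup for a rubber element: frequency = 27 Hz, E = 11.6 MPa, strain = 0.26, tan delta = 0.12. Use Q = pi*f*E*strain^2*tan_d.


Q = pi * f * E * strain^2 * tan_d
= pi * 27 * 11.6 * 0.26^2 * 0.12
= pi * 27 * 11.6 * 0.0676 * 0.12
= 7.9818

Q = 7.9818


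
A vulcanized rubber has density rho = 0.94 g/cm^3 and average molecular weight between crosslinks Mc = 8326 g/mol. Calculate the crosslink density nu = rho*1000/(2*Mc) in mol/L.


nu = rho * 1000 / (2 * Mc)
nu = 0.94 * 1000 / (2 * 8326)
nu = 940.0 / 16652
nu = 0.0564 mol/L

0.0564 mol/L


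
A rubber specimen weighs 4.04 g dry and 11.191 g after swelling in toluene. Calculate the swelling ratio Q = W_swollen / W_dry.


Q = W_swollen / W_dry
Q = 11.191 / 4.04
Q = 2.77

Q = 2.77


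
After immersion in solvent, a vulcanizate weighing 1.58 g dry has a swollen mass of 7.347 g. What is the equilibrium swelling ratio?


Q = W_swollen / W_dry
Q = 7.347 / 1.58
Q = 4.65

Q = 4.65


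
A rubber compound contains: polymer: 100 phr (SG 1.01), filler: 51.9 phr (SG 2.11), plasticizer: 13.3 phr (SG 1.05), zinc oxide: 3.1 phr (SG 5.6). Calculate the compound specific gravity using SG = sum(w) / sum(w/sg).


Sum of weights = 168.3
Volume contributions:
  polymer: 100/1.01 = 99.0099
  filler: 51.9/2.11 = 24.5972
  plasticizer: 13.3/1.05 = 12.6667
  zinc oxide: 3.1/5.6 = 0.5536
Sum of volumes = 136.8273
SG = 168.3 / 136.8273 = 1.23

SG = 1.23


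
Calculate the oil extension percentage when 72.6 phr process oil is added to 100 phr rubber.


Oil % = oil / (100 + oil) * 100
= 72.6 / (100 + 72.6) * 100
= 72.6 / 172.6 * 100
= 42.06%

42.06%


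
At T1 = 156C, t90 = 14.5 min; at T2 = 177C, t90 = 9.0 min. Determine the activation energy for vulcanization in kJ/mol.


T1 = 429.15 K, T2 = 450.15 K
1/T1 - 1/T2 = 1.0871e-04
ln(t1/t2) = ln(14.5/9.0) = 0.4769
Ea = 8.314 * 0.4769 / 1.0871e-04 = 36475.9272 J/mol
Ea = 36.48 kJ/mol

36.48 kJ/mol


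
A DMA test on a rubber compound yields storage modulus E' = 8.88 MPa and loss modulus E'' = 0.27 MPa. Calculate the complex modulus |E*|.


|E*| = sqrt(E'^2 + E''^2)
= sqrt(8.88^2 + 0.27^2)
= sqrt(78.8544 + 0.0729)
= 8.884 MPa

8.884 MPa


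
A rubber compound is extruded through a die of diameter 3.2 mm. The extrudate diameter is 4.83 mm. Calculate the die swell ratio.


Die swell ratio = D_extrudate / D_die
= 4.83 / 3.2
= 1.509

Die swell = 1.509


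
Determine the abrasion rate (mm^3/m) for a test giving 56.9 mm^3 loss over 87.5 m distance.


Rate = volume_loss / distance
= 56.9 / 87.5
= 0.65 mm^3/m

0.65 mm^3/m


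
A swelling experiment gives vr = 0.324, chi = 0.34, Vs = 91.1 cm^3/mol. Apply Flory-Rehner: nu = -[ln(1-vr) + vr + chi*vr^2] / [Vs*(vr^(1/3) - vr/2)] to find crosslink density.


ln(1 - vr) = ln(1 - 0.324) = -0.3916
Numerator = -((-0.3916) + 0.324 + 0.34 * 0.324^2) = 0.0319
Denominator = 91.1 * (0.324^(1/3) - 0.324/2) = 47.8119
nu = 0.0319 / 47.8119 = 6.6658e-04 mol/cm^3

6.6658e-04 mol/cm^3


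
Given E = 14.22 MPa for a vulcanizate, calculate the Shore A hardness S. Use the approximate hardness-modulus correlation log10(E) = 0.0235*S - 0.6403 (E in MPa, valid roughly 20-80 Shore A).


log10(E) = 0.0235*S - 0.6403  =>  S = (log10(E) + 0.6403) / 0.0235
log10(14.22) = 1.152900
S = (1.152900 + 0.6403) / 0.0235 = 1.793200 / 0.0235
S = 76.3

Shore A = 76.3


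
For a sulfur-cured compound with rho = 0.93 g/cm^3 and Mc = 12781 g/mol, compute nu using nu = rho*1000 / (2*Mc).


nu = rho * 1000 / (2 * Mc)
nu = 0.93 * 1000 / (2 * 12781)
nu = 930.0 / 25562
nu = 0.0364 mol/L

0.0364 mol/L


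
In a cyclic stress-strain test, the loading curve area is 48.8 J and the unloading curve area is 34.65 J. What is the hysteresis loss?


Hysteresis loss = loading - unloading
= 48.8 - 34.65
= 14.15 J

14.15 J


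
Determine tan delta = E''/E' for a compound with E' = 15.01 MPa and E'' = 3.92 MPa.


tan delta = E'' / E'
= 3.92 / 15.01
= 0.2612

tan delta = 0.2612


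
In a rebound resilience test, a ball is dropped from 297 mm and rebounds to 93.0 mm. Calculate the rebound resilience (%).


Resilience = h_rebound / h_drop * 100
= 93.0 / 297 * 100
= 31.3%

31.3%


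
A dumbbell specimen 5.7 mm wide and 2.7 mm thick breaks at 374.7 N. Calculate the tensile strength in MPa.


Area = width * thickness = 5.7 * 2.7 = 15.39 mm^2
TS = force / area = 374.7 / 15.39 = 24.35 MPa

24.35 MPa


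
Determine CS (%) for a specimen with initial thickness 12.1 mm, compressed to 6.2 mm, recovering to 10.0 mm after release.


CS = (t0 - recovered) / (t0 - ts) * 100
= (12.1 - 10.0) / (12.1 - 6.2) * 100
= 2.1 / 5.9 * 100
= 35.6%

35.6%


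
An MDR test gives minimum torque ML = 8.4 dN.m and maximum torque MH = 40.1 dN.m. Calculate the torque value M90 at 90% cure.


M90 = ML + 0.9 * (MH - ML)
M90 = 8.4 + 0.9 * (40.1 - 8.4)
M90 = 8.4 + 0.9 * 31.7
M90 = 36.93 dN.m

36.93 dN.m


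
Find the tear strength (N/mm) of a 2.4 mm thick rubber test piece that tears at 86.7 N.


Tear strength = force / thickness
= 86.7 / 2.4
= 36.12 N/mm

36.12 N/mm


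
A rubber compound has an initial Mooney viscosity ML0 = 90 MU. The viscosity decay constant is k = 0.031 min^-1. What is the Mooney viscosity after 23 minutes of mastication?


ML = ML0 * exp(-k * t)
ML = 90 * exp(-0.031 * 23)
ML = 90 * 0.4902
ML = 44.12 MU

44.12 MU


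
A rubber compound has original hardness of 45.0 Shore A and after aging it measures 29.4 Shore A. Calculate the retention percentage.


Retention = aged / original * 100
= 29.4 / 45.0 * 100
= 65.3%

65.3%


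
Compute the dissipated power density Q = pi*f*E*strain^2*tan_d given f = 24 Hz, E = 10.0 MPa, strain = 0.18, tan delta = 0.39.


Q = pi * f * E * strain^2 * tan_d
= pi * 24 * 10.0 * 0.18^2 * 0.39
= pi * 24 * 10.0 * 0.0324 * 0.39
= 9.5273

Q = 9.5273


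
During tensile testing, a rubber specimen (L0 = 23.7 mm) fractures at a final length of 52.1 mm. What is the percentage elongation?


Elongation = (Lf - L0) / L0 * 100
= (52.1 - 23.7) / 23.7 * 100
= 28.4 / 23.7 * 100
= 119.8%

119.8%


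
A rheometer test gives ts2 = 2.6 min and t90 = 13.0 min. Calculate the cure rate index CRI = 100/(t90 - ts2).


CRI = 100 / (t90 - ts2)
= 100 / (13.0 - 2.6)
= 100 / 10.4
= 9.62 min^-1

9.62 min^-1


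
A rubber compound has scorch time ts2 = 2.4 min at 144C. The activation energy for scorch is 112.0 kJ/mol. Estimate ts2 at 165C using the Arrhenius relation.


Convert temperatures: T1 = 144 + 273.15 = 417.15 K, T2 = 165 + 273.15 = 438.15 K
ts2_new = 2.4 * exp(112000 / 8.314 * (1/438.15 - 1/417.15))
1/T2 - 1/T1 = -1.1490e-04
ts2_new = 0.51 min

0.51 min


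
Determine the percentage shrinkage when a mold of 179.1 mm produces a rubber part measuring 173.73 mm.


Shrinkage = (mold - part) / mold * 100
= (179.1 - 173.73) / 179.1 * 100
= 5.37 / 179.1 * 100
= 3.0%

3.0%


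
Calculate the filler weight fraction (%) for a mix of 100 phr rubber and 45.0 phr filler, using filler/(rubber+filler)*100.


Filler % = filler / (rubber + filler) * 100
= 45.0 / (100 + 45.0) * 100
= 45.0 / 145.0 * 100
= 31.03%

31.03%


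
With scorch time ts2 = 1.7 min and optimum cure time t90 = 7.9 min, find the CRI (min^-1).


CRI = 100 / (t90 - ts2)
= 100 / (7.9 - 1.7)
= 100 / 6.2
= 16.13 min^-1

16.13 min^-1


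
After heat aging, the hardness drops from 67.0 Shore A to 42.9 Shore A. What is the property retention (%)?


Retention = aged / original * 100
= 42.9 / 67.0 * 100
= 64.0%

64.0%


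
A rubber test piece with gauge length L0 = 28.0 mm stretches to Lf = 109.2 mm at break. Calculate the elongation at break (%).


Elongation = (Lf - L0) / L0 * 100
= (109.2 - 28.0) / 28.0 * 100
= 81.2 / 28.0 * 100
= 290.0%

290.0%


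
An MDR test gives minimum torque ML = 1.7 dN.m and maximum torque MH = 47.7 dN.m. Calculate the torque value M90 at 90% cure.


M90 = ML + 0.9 * (MH - ML)
M90 = 1.7 + 0.9 * (47.7 - 1.7)
M90 = 1.7 + 0.9 * 46.0
M90 = 43.1 dN.m

43.1 dN.m


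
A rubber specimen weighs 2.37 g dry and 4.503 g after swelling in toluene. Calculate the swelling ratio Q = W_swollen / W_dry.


Q = W_swollen / W_dry
Q = 4.503 / 2.37
Q = 1.9

Q = 1.9


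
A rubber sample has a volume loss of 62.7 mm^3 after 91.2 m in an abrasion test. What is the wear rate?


Rate = volume_loss / distance
= 62.7 / 91.2
= 0.688 mm^3/m

0.688 mm^3/m


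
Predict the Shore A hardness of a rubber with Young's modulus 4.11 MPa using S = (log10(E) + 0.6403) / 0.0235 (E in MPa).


log10(E) = 0.0235*S - 0.6403  =>  S = (log10(E) + 0.6403) / 0.0235
log10(4.11) = 0.613842
S = (0.613842 + 0.6403) / 0.0235 = 1.254142 / 0.0235
S = 53.4

Shore A = 53.4


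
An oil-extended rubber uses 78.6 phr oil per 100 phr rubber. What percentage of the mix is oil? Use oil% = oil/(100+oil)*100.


Oil % = oil / (100 + oil) * 100
= 78.6 / (100 + 78.6) * 100
= 78.6 / 178.6 * 100
= 44.01%

44.01%


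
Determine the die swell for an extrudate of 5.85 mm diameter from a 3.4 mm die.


Die swell ratio = D_extrudate / D_die
= 5.85 / 3.4
= 1.721

Die swell = 1.721


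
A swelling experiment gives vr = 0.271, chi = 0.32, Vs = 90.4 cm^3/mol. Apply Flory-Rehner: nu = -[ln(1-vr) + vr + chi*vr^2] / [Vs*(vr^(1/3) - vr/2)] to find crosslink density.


ln(1 - vr) = ln(1 - 0.271) = -0.3161
Numerator = -((-0.3161) + 0.271 + 0.32 * 0.271^2) = 0.0216
Denominator = 90.4 * (0.271^(1/3) - 0.271/2) = 46.2511
nu = 0.0216 / 46.2511 = 4.6659e-04 mol/cm^3

4.6659e-04 mol/cm^3


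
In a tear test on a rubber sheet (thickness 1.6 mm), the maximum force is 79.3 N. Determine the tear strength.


Tear strength = force / thickness
= 79.3 / 1.6
= 49.56 N/mm

49.56 N/mm


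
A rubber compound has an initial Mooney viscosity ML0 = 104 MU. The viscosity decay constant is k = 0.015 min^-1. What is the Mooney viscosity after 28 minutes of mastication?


ML = ML0 * exp(-k * t)
ML = 104 * exp(-0.015 * 28)
ML = 104 * 0.6570
ML = 68.33 MU

68.33 MU


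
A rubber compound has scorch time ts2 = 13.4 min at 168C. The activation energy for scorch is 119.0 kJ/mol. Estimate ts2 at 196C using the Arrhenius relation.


Convert temperatures: T1 = 168 + 273.15 = 441.15 K, T2 = 196 + 273.15 = 469.15 K
ts2_new = 13.4 * exp(119000 / 8.314 * (1/469.15 - 1/441.15))
1/T2 - 1/T1 = -1.3529e-04
ts2_new = 1.93 min

1.93 min
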